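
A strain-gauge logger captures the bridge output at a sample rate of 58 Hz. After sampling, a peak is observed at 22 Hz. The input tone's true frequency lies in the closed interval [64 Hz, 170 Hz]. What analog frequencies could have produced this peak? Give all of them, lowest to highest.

Frequencies that alias to 22 Hz are k·fs ± 22 Hz for integer k ≥ 0.
k=0: 22 Hz.
k=1: 36 Hz, 80 Hz.
k=2: 94 Hz, 138 Hz.
k=3: 152 Hz, 196 Hz.
k=4: 210 Hz, 254 Hz.
Within [64 Hz, 170 Hz]: 80 Hz, 94 Hz, 138 Hz, 152 Hz.

80 Hz, 94 Hz, 138 Hz, 152 Hz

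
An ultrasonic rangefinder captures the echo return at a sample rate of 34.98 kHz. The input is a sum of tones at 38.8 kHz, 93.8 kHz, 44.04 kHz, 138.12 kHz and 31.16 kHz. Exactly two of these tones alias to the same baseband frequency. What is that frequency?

3.82 kHz

fs/2 = 17.49 kHz.
38.8 kHz mod fs = 3.82 kHz.
3.82 kHz ≤ fs/2 = 17.49 kHz, appears at 3.82 kHz.
93.8 kHz mod fs = 23.84 kHz.
23.84 kHz > fs/2 = 17.49 kHz, folds to fs − 23.84 kHz = 11.14 kHz.
44.04 kHz mod fs = 9.06 kHz.
9.06 kHz ≤ fs/2 = 17.49 kHz, appears at 9.06 kHz.
138.12 kHz mod fs = 33.18 kHz.
33.18 kHz > fs/2 = 17.49 kHz, folds to fs − 33.18 kHz = 1.8 kHz.
31.16 kHz > fs/2 = 17.49 kHz, folds to fs − 31.16 kHz = 3.82 kHz.
31.16 kHz and 38.8 kHz both map to 3.82 kHz.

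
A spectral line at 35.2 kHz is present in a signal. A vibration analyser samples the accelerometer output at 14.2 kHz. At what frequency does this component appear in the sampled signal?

6.8 kHz

35.2 kHz mod fs = 6.8 kHz.
6.8 kHz ≤ fs/2 = 7.1 kHz, appears at 6.8 kHz.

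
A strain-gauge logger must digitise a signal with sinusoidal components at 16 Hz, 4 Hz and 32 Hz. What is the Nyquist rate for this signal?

Highest-frequency component: 32 Hz.
Nyquist rate = 2 × 32 Hz = 64 Hz.

64 Hz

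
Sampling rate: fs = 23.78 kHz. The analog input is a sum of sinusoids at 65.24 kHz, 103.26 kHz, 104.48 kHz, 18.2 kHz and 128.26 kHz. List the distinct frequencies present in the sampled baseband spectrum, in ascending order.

5.58 kHz, 6.1 kHz, 8.14 kHz, 9.36 kHz

fs/2 = 11.89 kHz.
65.24 kHz mod fs = 17.68 kHz.
17.68 kHz > fs/2 = 11.89 kHz, folds to fs − 17.68 kHz = 6.1 kHz.
103.26 kHz mod fs = 8.14 kHz.
8.14 kHz ≤ fs/2 = 11.89 kHz, appears at 8.14 kHz.
104.48 kHz mod fs = 9.36 kHz.
9.36 kHz ≤ fs/2 = 11.89 kHz, appears at 9.36 kHz.
18.2 kHz > fs/2 = 11.89 kHz, folds to fs − 18.2 kHz = 5.58 kHz.
128.26 kHz mod fs = 9.36 kHz.
9.36 kHz ≤ fs/2 = 11.89 kHz, appears at 9.36 kHz.
Distinct values: {5.58 kHz, 6.1 kHz, 8.14 kHz, 9.36 kHz}.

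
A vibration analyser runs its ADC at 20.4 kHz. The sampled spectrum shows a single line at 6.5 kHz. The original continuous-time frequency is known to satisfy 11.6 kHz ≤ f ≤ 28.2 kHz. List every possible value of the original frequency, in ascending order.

Frequencies that alias to 6.5 kHz are k·fs ± 6.5 kHz for integer k ≥ 0.
k=0: 6.5 kHz.
k=1: 13.9 kHz, 26.9 kHz.
k=2: 34.3 kHz, 47.3 kHz.
Within [11.6 kHz, 28.2 kHz]: 13.9 kHz, 26.9 kHz.

13.9 kHz, 26.9 kHz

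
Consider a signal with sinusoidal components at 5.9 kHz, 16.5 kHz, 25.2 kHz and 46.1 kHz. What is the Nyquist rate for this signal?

92.2 kHz

Highest-frequency component: 46.1 kHz.
Nyquist rate = 2 × 46.1 kHz = 92.2 kHz.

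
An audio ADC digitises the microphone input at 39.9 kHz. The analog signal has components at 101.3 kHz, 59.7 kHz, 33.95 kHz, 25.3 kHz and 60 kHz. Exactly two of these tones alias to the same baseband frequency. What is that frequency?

19.8 kHz

fs/2 = 19.95 kHz.
101.3 kHz mod fs = 21.5 kHz.
21.5 kHz > fs/2 = 19.95 kHz, folds to fs − 21.5 kHz = 18.4 kHz.
59.7 kHz mod fs = 19.8 kHz.
19.8 kHz ≤ fs/2 = 19.95 kHz, appears at 19.8 kHz.
33.95 kHz > fs/2 = 19.95 kHz, folds to fs − 33.95 kHz = 5.95 kHz.
25.3 kHz > fs/2 = 19.95 kHz, folds to fs − 25.3 kHz = 14.6 kHz.
60 kHz mod fs = 20.1 kHz.
20.1 kHz > fs/2 = 19.95 kHz, folds to fs − 20.1 kHz = 19.8 kHz.
59.7 kHz and 60 kHz both map to 19.8 kHz.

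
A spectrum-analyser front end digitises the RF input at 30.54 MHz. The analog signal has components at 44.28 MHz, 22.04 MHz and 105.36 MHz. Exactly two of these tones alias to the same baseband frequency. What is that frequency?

fs/2 = 15.27 MHz.
44.28 MHz mod fs = 13.74 MHz.
13.74 MHz ≤ fs/2 = 15.27 MHz, appears at 13.74 MHz.
22.04 MHz > fs/2 = 15.27 MHz, folds to fs − 22.04 MHz = 8.5 MHz.
105.36 MHz mod fs = 13.74 MHz.
13.74 MHz ≤ fs/2 = 15.27 MHz, appears at 13.74 MHz.
44.28 MHz and 105.36 MHz both map to 13.74 MHz.

13.74 MHz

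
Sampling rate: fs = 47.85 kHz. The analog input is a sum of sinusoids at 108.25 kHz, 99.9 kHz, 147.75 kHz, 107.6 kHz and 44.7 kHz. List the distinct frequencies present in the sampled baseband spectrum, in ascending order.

fs/2 = 23.925 kHz.
108.25 kHz mod fs = 12.55 kHz.
12.55 kHz ≤ fs/2 = 23.925 kHz, appears at 12.55 kHz.
99.9 kHz mod fs = 4.2 kHz.
4.2 kHz ≤ fs/2 = 23.925 kHz, appears at 4.2 kHz.
147.75 kHz mod fs = 4.2 kHz.
4.2 kHz ≤ fs/2 = 23.925 kHz, appears at 4.2 kHz.
107.6 kHz mod fs = 11.9 kHz.
11.9 kHz ≤ fs/2 = 23.925 kHz, appears at 11.9 kHz.
44.7 kHz > fs/2 = 23.925 kHz, folds to fs − 44.7 kHz = 3.15 kHz.
Distinct values: {3.15 kHz, 4.2 kHz, 11.9 kHz, 12.55 kHz}.

3.15 kHz, 4.2 kHz, 11.9 kHz, 12.55 kHz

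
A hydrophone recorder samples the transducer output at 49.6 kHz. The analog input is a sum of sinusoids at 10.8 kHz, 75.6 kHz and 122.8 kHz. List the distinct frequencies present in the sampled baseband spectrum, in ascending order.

fs/2 = 24.8 kHz.
10.8 kHz ≤ fs/2 = 24.8 kHz, passes unchanged.
75.6 kHz mod fs = 26 kHz.
26 kHz > fs/2 = 24.8 kHz, folds to fs − 26 kHz = 23.6 kHz.
122.8 kHz mod fs = 23.6 kHz.
23.6 kHz ≤ fs/2 = 24.8 kHz, appears at 23.6 kHz.
Distinct values: {10.8 kHz, 23.6 kHz}.

10.8 kHz, 23.6 kHz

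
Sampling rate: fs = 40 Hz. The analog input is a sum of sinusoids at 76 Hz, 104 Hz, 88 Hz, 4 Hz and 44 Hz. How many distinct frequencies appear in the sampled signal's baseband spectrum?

fs/2 = 20 Hz.
76 Hz mod fs = 36 Hz.
36 Hz > fs/2 = 20 Hz, folds to fs − 36 Hz = 4 Hz.
104 Hz mod fs = 24 Hz.
24 Hz > fs/2 = 20 Hz, folds to fs − 24 Hz = 16 Hz.
88 Hz mod fs = 8 Hz.
8 Hz ≤ fs/2 = 20 Hz, appears at 8 Hz.
4 Hz ≤ fs/2 = 20 Hz, passes unchanged.
44 Hz mod fs = 4 Hz.
4 Hz ≤ fs/2 = 20 Hz, appears at 4 Hz.
Distinct values: {4 Hz, 8 Hz, 16 Hz} → 3.

3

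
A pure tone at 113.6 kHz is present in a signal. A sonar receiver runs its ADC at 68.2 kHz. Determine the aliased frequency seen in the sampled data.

113.6 kHz mod fs = 45.4 kHz.
45.4 kHz > fs/2 = 34.1 kHz, folds to fs − 45.4 kHz = 22.8 kHz.

22.8 kHz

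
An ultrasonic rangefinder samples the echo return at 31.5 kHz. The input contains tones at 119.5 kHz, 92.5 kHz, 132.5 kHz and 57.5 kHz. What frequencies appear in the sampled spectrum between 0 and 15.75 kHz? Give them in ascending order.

2 kHz, 5.5 kHz, 6.5 kHz

fs/2 = 15.75 kHz.
119.5 kHz mod fs = 25 kHz.
25 kHz > fs/2 = 15.75 kHz, folds to fs − 25 kHz = 6.5 kHz.
92.5 kHz mod fs = 29.5 kHz.
29.5 kHz > fs/2 = 15.75 kHz, folds to fs − 29.5 kHz = 2 kHz.
132.5 kHz mod fs = 6.5 kHz.
6.5 kHz ≤ fs/2 = 15.75 kHz, appears at 6.5 kHz.
57.5 kHz mod fs = 26 kHz.
26 kHz > fs/2 = 15.75 kHz, folds to fs − 26 kHz = 5.5 kHz.
Distinct values: {2 kHz, 5.5 kHz, 6.5 kHz}.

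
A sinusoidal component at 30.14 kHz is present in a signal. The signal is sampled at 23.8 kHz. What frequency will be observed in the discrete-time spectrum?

6.34 kHz

30.14 kHz mod fs = 6.34 kHz.
6.34 kHz ≤ fs/2 = 11.9 kHz, appears at 6.34 kHz.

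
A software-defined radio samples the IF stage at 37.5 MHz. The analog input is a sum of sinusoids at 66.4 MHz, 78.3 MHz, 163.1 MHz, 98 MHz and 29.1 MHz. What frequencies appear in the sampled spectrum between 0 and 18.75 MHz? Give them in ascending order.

3.3 MHz, 8.4 MHz, 8.6 MHz, 13.1 MHz, 14.5 MHz

fs/2 = 18.75 MHz.
66.4 MHz mod fs = 28.9 MHz.
28.9 MHz > fs/2 = 18.75 MHz, folds to fs − 28.9 MHz = 8.6 MHz.
78.3 MHz mod fs = 3.3 MHz.
3.3 MHz ≤ fs/2 = 18.75 MHz, appears at 3.3 MHz.
163.1 MHz mod fs = 13.1 MHz.
13.1 MHz ≤ fs/2 = 18.75 MHz, appears at 13.1 MHz.
98 MHz mod fs = 23 MHz.
23 MHz > fs/2 = 18.75 MHz, folds to fs − 23 MHz = 14.5 MHz.
29.1 MHz > fs/2 = 18.75 MHz, folds to fs − 29.1 MHz = 8.4 MHz.
Distinct values: {3.3 MHz, 8.4 MHz, 8.6 MHz, 13.1 MHz, 14.5 MHz}.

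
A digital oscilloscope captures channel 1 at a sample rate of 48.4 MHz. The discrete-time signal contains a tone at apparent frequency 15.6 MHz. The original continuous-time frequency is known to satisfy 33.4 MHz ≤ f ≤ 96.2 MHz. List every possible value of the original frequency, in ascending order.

64 MHz, 81.2 MHz

Frequencies that alias to 15.6 MHz are k·fs ± 15.6 MHz for integer k ≥ 0.
k=0: 15.6 MHz.
k=1: 32.8 MHz, 64 MHz.
k=2: 81.2 MHz, 112.4 MHz.
k=3: 129.6 MHz, 160.8 MHz.
Within [33.4 MHz, 96.2 MHz]: 64 MHz, 81.2 MHz.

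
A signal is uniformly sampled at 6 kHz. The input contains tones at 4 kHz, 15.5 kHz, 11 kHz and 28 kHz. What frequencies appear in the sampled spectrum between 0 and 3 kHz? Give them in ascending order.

fs/2 = 3 kHz.
4 kHz > fs/2 = 3 kHz, folds to fs − 4 kHz = 2 kHz.
15.5 kHz mod fs = 3.5 kHz.
3.5 kHz > fs/2 = 3 kHz, folds to fs − 3.5 kHz = 2.5 kHz.
11 kHz mod fs = 5 kHz.
5 kHz > fs/2 = 3 kHz, folds to fs − 5 kHz = 1 kHz.
28 kHz mod fs = 4 kHz.
4 kHz > fs/2 = 3 kHz, folds to fs − 4 kHz = 2 kHz.
Distinct values: {1 kHz, 2 kHz, 2.5 kHz}.

1 kHz, 2 kHz, 2.5 kHz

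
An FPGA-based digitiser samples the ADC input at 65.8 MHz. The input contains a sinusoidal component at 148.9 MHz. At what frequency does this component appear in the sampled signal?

17.3 MHz

148.9 MHz mod fs = 17.3 MHz.
17.3 MHz ≤ fs/2 = 32.9 MHz, appears at 17.3 MHz.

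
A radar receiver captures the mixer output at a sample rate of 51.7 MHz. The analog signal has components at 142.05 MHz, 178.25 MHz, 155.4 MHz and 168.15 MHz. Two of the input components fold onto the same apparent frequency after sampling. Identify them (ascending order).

142.05 MHz, 168.15 MHz

fs/2 = 25.85 MHz.
142.05 MHz mod fs = 38.65 MHz.
38.65 MHz > fs/2 = 25.85 MHz, folds to fs − 38.65 MHz = 13.05 MHz.
178.25 MHz mod fs = 23.15 MHz.
23.15 MHz ≤ fs/2 = 25.85 MHz, appears at 23.15 MHz.
155.4 MHz mod fs = 0.3 MHz.
0.3 MHz ≤ fs/2 = 25.85 MHz, appears at 0.3 MHz.
168.15 MHz mod fs = 13.05 MHz.
13.05 MHz ≤ fs/2 = 25.85 MHz, appears at 13.05 MHz.
142.05 MHz and 168.15 MHz both map to 13.05 MHz.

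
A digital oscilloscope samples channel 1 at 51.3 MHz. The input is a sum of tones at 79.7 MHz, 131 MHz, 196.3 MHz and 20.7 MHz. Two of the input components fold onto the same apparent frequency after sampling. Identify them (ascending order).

fs/2 = 25.65 MHz.
79.7 MHz mod fs = 28.4 MHz.
28.4 MHz > fs/2 = 25.65 MHz, folds to fs − 28.4 MHz = 22.9 MHz.
131 MHz mod fs = 28.4 MHz.
28.4 MHz > fs/2 = 25.65 MHz, folds to fs − 28.4 MHz = 22.9 MHz.
196.3 MHz mod fs = 42.4 MHz.
42.4 MHz > fs/2 = 25.65 MHz, folds to fs − 42.4 MHz = 8.9 MHz.
20.7 MHz ≤ fs/2 = 25.65 MHz, passes unchanged.
79.7 MHz and 131 MHz both map to 22.9 MHz.

79.7 MHz, 131 MHz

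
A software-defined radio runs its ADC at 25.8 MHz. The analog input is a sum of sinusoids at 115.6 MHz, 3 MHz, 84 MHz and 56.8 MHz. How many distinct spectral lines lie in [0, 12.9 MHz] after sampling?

4

fs/2 = 12.9 MHz.
115.6 MHz mod fs = 12.4 MHz.
12.4 MHz ≤ fs/2 = 12.9 MHz, appears at 12.4 MHz.
3 MHz ≤ fs/2 = 12.9 MHz, passes unchanged.
84 MHz mod fs = 6.6 MHz.
6.6 MHz ≤ fs/2 = 12.9 MHz, appears at 6.6 MHz.
56.8 MHz mod fs = 5.2 MHz.
5.2 MHz ≤ fs/2 = 12.9 MHz, appears at 5.2 MHz.
Distinct values: {3 MHz, 5.2 MHz, 6.6 MHz, 12.4 MHz} → 4.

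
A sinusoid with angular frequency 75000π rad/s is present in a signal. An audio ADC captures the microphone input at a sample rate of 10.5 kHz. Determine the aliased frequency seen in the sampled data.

4.5 kHz

ω = 75000π rad/s → f = ω/(2π) = 37500 Hz = 37.5 kHz.
37.5 kHz mod fs = 6 kHz.
6 kHz > fs/2 = 5.25 kHz, folds to fs − 6 kHz = 4.5 kHz.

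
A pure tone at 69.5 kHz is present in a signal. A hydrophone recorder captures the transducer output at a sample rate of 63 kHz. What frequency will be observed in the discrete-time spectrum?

69.5 kHz mod fs = 6.5 kHz.
6.5 kHz ≤ fs/2 = 31.5 kHz, appears at 6.5 kHz.

6.5 kHz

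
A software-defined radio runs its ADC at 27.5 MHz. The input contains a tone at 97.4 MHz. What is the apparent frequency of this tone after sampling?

12.6 MHz

97.4 MHz mod fs = 14.9 MHz.
14.9 MHz > fs/2 = 13.75 MHz, folds to fs − 14.9 MHz = 12.6 MHz.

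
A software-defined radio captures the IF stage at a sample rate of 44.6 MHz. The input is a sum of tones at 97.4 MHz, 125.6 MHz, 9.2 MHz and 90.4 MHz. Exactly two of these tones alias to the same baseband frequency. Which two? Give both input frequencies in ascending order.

fs/2 = 22.3 MHz.
97.4 MHz mod fs = 8.2 MHz.
8.2 MHz ≤ fs/2 = 22.3 MHz, appears at 8.2 MHz.
125.6 MHz mod fs = 36.4 MHz.
36.4 MHz > fs/2 = 22.3 MHz, folds to fs − 36.4 MHz = 8.2 MHz.
9.2 MHz ≤ fs/2 = 22.3 MHz, passes unchanged.
90.4 MHz mod fs = 1.2 MHz.
1.2 MHz ≤ fs/2 = 22.3 MHz, appears at 1.2 MHz.
97.4 MHz and 125.6 MHz both map to 8.2 MHz.

97.4 MHz, 125.6 MHz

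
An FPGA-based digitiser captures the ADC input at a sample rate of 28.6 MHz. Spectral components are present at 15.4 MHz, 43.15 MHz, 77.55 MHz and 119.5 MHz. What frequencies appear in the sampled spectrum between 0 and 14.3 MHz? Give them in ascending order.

5.1 MHz, 8.25 MHz, 13.2 MHz, 14.05 MHz

fs/2 = 14.3 MHz.
15.4 MHz > fs/2 = 14.3 MHz, folds to fs − 15.4 MHz = 13.2 MHz.
43.15 MHz mod fs = 14.55 MHz.
14.55 MHz > fs/2 = 14.3 MHz, folds to fs − 14.55 MHz = 14.05 MHz.
77.55 MHz mod fs = 20.35 MHz.
20.35 MHz > fs/2 = 14.3 MHz, folds to fs − 20.35 MHz = 8.25 MHz.
119.5 MHz mod fs = 5.1 MHz.
5.1 MHz ≤ fs/2 = 14.3 MHz, appears at 5.1 MHz.
Distinct values: {5.1 MHz, 8.25 MHz, 13.2 MHz, 14.05 MHz}.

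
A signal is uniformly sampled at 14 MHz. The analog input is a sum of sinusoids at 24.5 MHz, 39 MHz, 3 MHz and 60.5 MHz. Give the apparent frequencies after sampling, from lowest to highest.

fs/2 = 7 MHz.
24.5 MHz mod fs = 10.5 MHz.
10.5 MHz > fs/2 = 7 MHz, folds to fs − 10.5 MHz = 3.5 MHz.
39 MHz mod fs = 11 MHz.
11 MHz > fs/2 = 7 MHz, folds to fs − 11 MHz = 3 MHz.
3 MHz ≤ fs/2 = 7 MHz, passes unchanged.
60.5 MHz mod fs = 4.5 MHz.
4.5 MHz ≤ fs/2 = 7 MHz, appears at 4.5 MHz.
Distinct values: {3 MHz, 3.5 MHz, 4.5 MHz}.

3 MHz, 3.5 MHz, 4.5 MHz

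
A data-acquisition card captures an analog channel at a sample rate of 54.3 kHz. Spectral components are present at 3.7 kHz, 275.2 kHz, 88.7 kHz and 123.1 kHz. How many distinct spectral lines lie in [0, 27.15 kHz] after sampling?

fs/2 = 27.15 kHz.
3.7 kHz ≤ fs/2 = 27.15 kHz, passes unchanged.
275.2 kHz mod fs = 3.7 kHz.
3.7 kHz ≤ fs/2 = 27.15 kHz, appears at 3.7 kHz.
88.7 kHz mod fs = 34.4 kHz.
34.4 kHz > fs/2 = 27.15 kHz, folds to fs − 34.4 kHz = 19.9 kHz.
123.1 kHz mod fs = 14.5 kHz.
14.5 kHz ≤ fs/2 = 27.15 kHz, appears at 14.5 kHz.
Distinct values: {3.7 kHz, 14.5 kHz, 19.9 kHz} → 3.

3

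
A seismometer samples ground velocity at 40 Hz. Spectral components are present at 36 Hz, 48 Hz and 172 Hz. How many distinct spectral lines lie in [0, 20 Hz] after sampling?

3

fs/2 = 20 Hz.
36 Hz > fs/2 = 20 Hz, folds to fs − 36 Hz = 4 Hz.
48 Hz mod fs = 8 Hz.
8 Hz ≤ fs/2 = 20 Hz, appears at 8 Hz.
172 Hz mod fs = 12 Hz.
12 Hz ≤ fs/2 = 20 Hz, appears at 12 Hz.
Distinct values: {4 Hz, 8 Hz, 12 Hz} → 3.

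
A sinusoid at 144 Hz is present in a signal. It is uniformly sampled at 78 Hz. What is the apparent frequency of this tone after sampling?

12 Hz

144 Hz mod fs = 66 Hz.
66 Hz > fs/2 = 39 Hz, folds to fs − 66 Hz = 12 Hz.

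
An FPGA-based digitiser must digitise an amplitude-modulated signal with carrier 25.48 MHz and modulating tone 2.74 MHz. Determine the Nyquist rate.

AM sidebands sit at fc ± fm = 22.74 MHz and 28.22 MHz.
Highest-frequency component: 28.22 MHz.
Nyquist rate = 2 × 28.22 MHz = 56.44 MHz.

56.44 MHz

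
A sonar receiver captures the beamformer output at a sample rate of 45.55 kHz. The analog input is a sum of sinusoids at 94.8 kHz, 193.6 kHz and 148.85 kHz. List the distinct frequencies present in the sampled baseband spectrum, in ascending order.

3.7 kHz, 11.4 kHz, 12.2 kHz

fs/2 = 22.775 kHz.
94.8 kHz mod fs = 3.7 kHz.
3.7 kHz ≤ fs/2 = 22.775 kHz, appears at 3.7 kHz.
193.6 kHz mod fs = 11.4 kHz.
11.4 kHz ≤ fs/2 = 22.775 kHz, appears at 11.4 kHz.
148.85 kHz mod fs = 12.2 kHz.
12.2 kHz ≤ fs/2 = 22.775 kHz, appears at 12.2 kHz.
Distinct values: {3.7 kHz, 11.4 kHz, 12.2 kHz}.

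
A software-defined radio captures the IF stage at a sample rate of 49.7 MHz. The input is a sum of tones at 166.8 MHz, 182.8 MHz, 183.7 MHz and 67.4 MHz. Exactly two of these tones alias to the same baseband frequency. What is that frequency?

17.7 MHz

fs/2 = 24.85 MHz.
166.8 MHz mod fs = 17.7 MHz.
17.7 MHz ≤ fs/2 = 24.85 MHz, appears at 17.7 MHz.
182.8 MHz mod fs = 33.7 MHz.
33.7 MHz > fs/2 = 24.85 MHz, folds to fs − 33.7 MHz = 16 MHz.
183.7 MHz mod fs = 34.6 MHz.
34.6 MHz > fs/2 = 24.85 MHz, folds to fs − 34.6 MHz = 15.1 MHz.
67.4 MHz mod fs = 17.7 MHz.
17.7 MHz ≤ fs/2 = 24.85 MHz, appears at 17.7 MHz.
67.4 MHz and 166.8 MHz both map to 17.7 MHz.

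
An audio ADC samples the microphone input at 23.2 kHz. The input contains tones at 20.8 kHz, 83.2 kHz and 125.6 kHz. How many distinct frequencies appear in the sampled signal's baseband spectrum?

2

fs/2 = 11.6 kHz.
20.8 kHz > fs/2 = 11.6 kHz, folds to fs − 20.8 kHz = 2.4 kHz.
83.2 kHz mod fs = 13.6 kHz.
13.6 kHz > fs/2 = 11.6 kHz, folds to fs − 13.6 kHz = 9.6 kHz.
125.6 kHz mod fs = 9.6 kHz.
9.6 kHz ≤ fs/2 = 11.6 kHz, appears at 9.6 kHz.
Distinct values: {2.4 kHz, 9.6 kHz} → 2.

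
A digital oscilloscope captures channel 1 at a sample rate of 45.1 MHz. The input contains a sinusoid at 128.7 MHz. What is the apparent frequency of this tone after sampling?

6.6 MHz

128.7 MHz mod fs = 38.5 MHz.
38.5 MHz > fs/2 = 22.55 MHz, folds to fs − 38.5 MHz = 6.6 MHz.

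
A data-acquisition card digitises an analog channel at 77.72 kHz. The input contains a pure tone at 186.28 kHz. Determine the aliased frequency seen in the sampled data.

186.28 kHz mod fs = 30.84 kHz.
30.84 kHz ≤ fs/2 = 38.86 kHz, appears at 30.84 kHz.

30.84 kHz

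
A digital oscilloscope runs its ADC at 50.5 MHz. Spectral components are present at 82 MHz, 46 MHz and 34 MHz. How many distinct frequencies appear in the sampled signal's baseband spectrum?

3

fs/2 = 25.25 MHz.
82 MHz mod fs = 31.5 MHz.
31.5 MHz > fs/2 = 25.25 MHz, folds to fs − 31.5 MHz = 19 MHz.
46 MHz > fs/2 = 25.25 MHz, folds to fs − 46 MHz = 4.5 MHz.
34 MHz > fs/2 = 25.25 MHz, folds to fs − 34 MHz = 16.5 MHz.
Distinct values: {4.5 MHz, 16.5 MHz, 19 MHz} → 3.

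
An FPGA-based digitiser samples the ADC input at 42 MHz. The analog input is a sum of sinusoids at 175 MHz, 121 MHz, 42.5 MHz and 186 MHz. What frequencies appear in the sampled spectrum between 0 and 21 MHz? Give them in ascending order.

0.5 MHz, 5 MHz, 7 MHz, 18 MHz

fs/2 = 21 MHz.
175 MHz mod fs = 7 MHz.
7 MHz ≤ fs/2 = 21 MHz, appears at 7 MHz.
121 MHz mod fs = 37 MHz.
37 MHz > fs/2 = 21 MHz, folds to fs − 37 MHz = 5 MHz.
42.5 MHz mod fs = 0.5 MHz.
0.5 MHz ≤ fs/2 = 21 MHz, appears at 0.5 MHz.
186 MHz mod fs = 18 MHz.
18 MHz ≤ fs/2 = 21 MHz, appears at 18 MHz.
Distinct values: {0.5 MHz, 5 MHz, 7 MHz, 18 MHz}.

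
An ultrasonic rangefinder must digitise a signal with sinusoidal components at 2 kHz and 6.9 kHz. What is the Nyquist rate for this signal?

Highest-frequency component: 6.9 kHz.
Nyquist rate = 2 × 6.9 kHz = 13.8 kHz.

13.8 kHz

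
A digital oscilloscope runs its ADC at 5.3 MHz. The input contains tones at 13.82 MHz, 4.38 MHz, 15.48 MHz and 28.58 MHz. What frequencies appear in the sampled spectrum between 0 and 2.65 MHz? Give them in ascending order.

fs/2 = 2.65 MHz.
13.82 MHz mod fs = 3.22 MHz.
3.22 MHz > fs/2 = 2.65 MHz, folds to fs − 3.22 MHz = 2.08 MHz.
4.38 MHz > fs/2 = 2.65 MHz, folds to fs − 4.38 MHz = 0.92 MHz.
15.48 MHz mod fs = 4.88 MHz.
4.88 MHz > fs/2 = 2.65 MHz, folds to fs − 4.88 MHz = 0.42 MHz.
28.58 MHz mod fs = 2.08 MHz.
2.08 MHz ≤ fs/2 = 2.65 MHz, appears at 2.08 MHz.
Distinct values: {0.42 MHz, 0.92 MHz, 2.08 MHz}.

0.42 MHz, 0.92 MHz, 2.08 MHz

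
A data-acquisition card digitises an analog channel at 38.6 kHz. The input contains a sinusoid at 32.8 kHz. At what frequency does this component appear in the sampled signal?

5.8 kHz

32.8 kHz > fs/2 = 19.3 kHz, folds to fs − 32.8 kHz = 5.8 kHz.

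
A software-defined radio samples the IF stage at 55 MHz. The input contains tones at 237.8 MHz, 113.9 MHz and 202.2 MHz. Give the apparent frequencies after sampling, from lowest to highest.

3.9 MHz, 17.8 MHz

fs/2 = 27.5 MHz.
237.8 MHz mod fs = 17.8 MHz.
17.8 MHz ≤ fs/2 = 27.5 MHz, appears at 17.8 MHz.
113.9 MHz mod fs = 3.9 MHz.
3.9 MHz ≤ fs/2 = 27.5 MHz, appears at 3.9 MHz.
202.2 MHz mod fs = 37.2 MHz.
37.2 MHz > fs/2 = 27.5 MHz, folds to fs − 37.2 MHz = 17.8 MHz.
Distinct values: {3.9 MHz, 17.8 MHz}.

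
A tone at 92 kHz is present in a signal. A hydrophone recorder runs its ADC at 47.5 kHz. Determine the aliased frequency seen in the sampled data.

3 kHz

92 kHz mod fs = 44.5 kHz.
44.5 kHz > fs/2 = 23.75 kHz, folds to fs − 44.5 kHz = 3 kHz.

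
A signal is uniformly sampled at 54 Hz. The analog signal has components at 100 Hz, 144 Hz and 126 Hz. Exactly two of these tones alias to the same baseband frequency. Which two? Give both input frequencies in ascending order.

fs/2 = 27 Hz.
100 Hz mod fs = 46 Hz.
46 Hz > fs/2 = 27 Hz, folds to fs − 46 Hz = 8 Hz.
144 Hz mod fs = 36 Hz.
36 Hz > fs/2 = 27 Hz, folds to fs − 36 Hz = 18 Hz.
126 Hz mod fs = 18 Hz.
18 Hz ≤ fs/2 = 27 Hz, appears at 18 Hz.
126 Hz and 144 Hz both map to 18 Hz.

126 Hz, 144 Hz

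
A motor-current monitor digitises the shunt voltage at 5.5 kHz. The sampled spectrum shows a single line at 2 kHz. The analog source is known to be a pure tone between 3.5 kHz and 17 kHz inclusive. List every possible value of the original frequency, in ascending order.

Frequencies that alias to 2 kHz are k·fs ± 2 kHz for integer k ≥ 0.
k=0: 2 kHz.
k=1: 3.5 kHz, 7.5 kHz.
k=2: 9 kHz, 13 kHz.
k=3: 14.5 kHz, 18.5 kHz.
k=4: 20 kHz, 24 kHz.
Within [3.5 kHz, 17 kHz]: 3.5 kHz, 7.5 kHz, 9 kHz, 13 kHz, 14.5 kHz.

3.5 kHz, 7.5 kHz, 9 kHz, 13 kHz, 14.5 kHz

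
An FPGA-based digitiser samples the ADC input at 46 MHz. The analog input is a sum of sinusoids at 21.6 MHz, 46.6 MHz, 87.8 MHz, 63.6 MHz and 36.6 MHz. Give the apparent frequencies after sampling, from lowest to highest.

0.6 MHz, 4.2 MHz, 9.4 MHz, 17.6 MHz, 21.6 MHz

fs/2 = 23 MHz.
21.6 MHz ≤ fs/2 = 23 MHz, passes unchanged.
46.6 MHz mod fs = 0.6 MHz.
0.6 MHz ≤ fs/2 = 23 MHz, appears at 0.6 MHz.
87.8 MHz mod fs = 41.8 MHz.
41.8 MHz > fs/2 = 23 MHz, folds to fs − 41.8 MHz = 4.2 MHz.
63.6 MHz mod fs = 17.6 MHz.
17.6 MHz ≤ fs/2 = 23 MHz, appears at 17.6 MHz.
36.6 MHz > fs/2 = 23 MHz, folds to fs − 36.6 MHz = 9.4 MHz.
Distinct values: {0.6 MHz, 4.2 MHz, 9.4 MHz, 17.6 MHz, 21.6 MHz}.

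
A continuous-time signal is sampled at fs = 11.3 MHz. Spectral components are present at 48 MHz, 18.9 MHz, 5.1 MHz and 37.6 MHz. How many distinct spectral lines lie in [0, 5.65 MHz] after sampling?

3

fs/2 = 5.65 MHz.
48 MHz mod fs = 2.8 MHz.
2.8 MHz ≤ fs/2 = 5.65 MHz, appears at 2.8 MHz.
18.9 MHz mod fs = 7.6 MHz.
7.6 MHz > fs/2 = 5.65 MHz, folds to fs − 7.6 MHz = 3.7 MHz.
5.1 MHz ≤ fs/2 = 5.65 MHz, passes unchanged.
37.6 MHz mod fs = 3.7 MHz.
3.7 MHz ≤ fs/2 = 5.65 MHz, appears at 3.7 MHz.
Distinct values: {2.8 MHz, 3.7 MHz, 5.1 MHz} → 3.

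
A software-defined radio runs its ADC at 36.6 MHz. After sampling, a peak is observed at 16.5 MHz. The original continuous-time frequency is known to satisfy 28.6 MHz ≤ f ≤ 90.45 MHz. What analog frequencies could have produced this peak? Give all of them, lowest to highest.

Frequencies that alias to 16.5 MHz are k·fs ± 16.5 MHz for integer k ≥ 0.
k=0: 16.5 MHz.
k=1: 20.1 MHz, 53.1 MHz.
k=2: 56.7 MHz, 89.7 MHz.
k=3: 93.3 MHz, 126.3 MHz.
Within [28.6 MHz, 90.45 MHz]: 53.1 MHz, 56.7 MHz, 89.7 MHz.

53.1 MHz, 56.7 MHz, 89.7 MHz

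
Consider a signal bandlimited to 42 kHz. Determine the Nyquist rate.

84 kHz

Nyquist rate = 2 × 42 kHz = 84 kHz.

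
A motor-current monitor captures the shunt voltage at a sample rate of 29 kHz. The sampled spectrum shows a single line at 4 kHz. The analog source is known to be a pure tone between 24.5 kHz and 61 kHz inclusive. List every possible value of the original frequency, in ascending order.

Frequencies that alias to 4 kHz are k·fs ± 4 kHz for integer k ≥ 0.
k=0: 4 kHz.
k=1: 25 kHz, 33 kHz.
k=2: 54 kHz, 62 kHz.
k=3: 83 kHz, 91 kHz.
Within [24.5 kHz, 61 kHz]: 25 kHz, 33 kHz, 54 kHz.

25 kHz, 33 kHz, 54 kHz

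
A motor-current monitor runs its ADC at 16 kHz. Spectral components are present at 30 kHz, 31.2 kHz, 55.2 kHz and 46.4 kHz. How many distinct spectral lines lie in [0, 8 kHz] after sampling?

fs/2 = 8 kHz.
30 kHz mod fs = 14 kHz.
14 kHz > fs/2 = 8 kHz, folds to fs − 14 kHz = 2 kHz.
31.2 kHz mod fs = 15.2 kHz.
15.2 kHz > fs/2 = 8 kHz, folds to fs − 15.2 kHz = 0.8 kHz.
55.2 kHz mod fs = 7.2 kHz.
7.2 kHz ≤ fs/2 = 8 kHz, appears at 7.2 kHz.
46.4 kHz mod fs = 14.4 kHz.
14.4 kHz > fs/2 = 8 kHz, folds to fs − 14.4 kHz = 1.6 kHz.
Distinct values: {0.8 kHz, 1.6 kHz, 2 kHz, 7.2 kHz} → 4.

4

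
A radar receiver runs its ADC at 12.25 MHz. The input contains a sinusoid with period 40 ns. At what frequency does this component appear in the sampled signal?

0.5 MHz

T = 40 ns → f = 1/T = 25 MHz.
25 MHz mod fs = 0.5 MHz.
0.5 MHz ≤ fs/2 = 6.125 MHz, appears at 0.5 MHz.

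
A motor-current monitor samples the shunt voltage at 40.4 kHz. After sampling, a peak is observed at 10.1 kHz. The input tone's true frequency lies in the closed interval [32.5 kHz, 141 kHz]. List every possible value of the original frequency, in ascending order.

50.5 kHz, 70.7 kHz, 90.9 kHz, 111.1 kHz, 131.3 kHz

Frequencies that alias to 10.1 kHz are k·fs ± 10.1 kHz for integer k ≥ 0.
k=0: 10.1 kHz.
k=1: 30.3 kHz, 50.5 kHz.
k=2: 70.7 kHz, 90.9 kHz.
k=3: 111.1 kHz, 131.3 kHz.
k=4: 151.5 kHz, 171.7 kHz.
Within [32.5 kHz, 141 kHz]: 50.5 kHz, 70.7 kHz, 90.9 kHz, 111.1 kHz, 131.3 kHz.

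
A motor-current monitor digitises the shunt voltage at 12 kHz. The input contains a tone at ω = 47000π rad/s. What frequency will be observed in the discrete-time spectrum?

ω = 47000π rad/s → f = ω/(2π) = 23500 Hz = 23.5 kHz.
23.5 kHz mod fs = 11.5 kHz.
11.5 kHz > fs/2 = 6 kHz, folds to fs − 11.5 kHz = 0.5 kHz.

0.5 kHz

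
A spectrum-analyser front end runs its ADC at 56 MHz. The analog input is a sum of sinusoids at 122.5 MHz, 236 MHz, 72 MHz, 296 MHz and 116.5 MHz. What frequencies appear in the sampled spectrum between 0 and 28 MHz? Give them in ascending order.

4.5 MHz, 10.5 MHz, 12 MHz, 16 MHz

fs/2 = 28 MHz.
122.5 MHz mod fs = 10.5 MHz.
10.5 MHz ≤ fs/2 = 28 MHz, appears at 10.5 MHz.
236 MHz mod fs = 12 MHz.
12 MHz ≤ fs/2 = 28 MHz, appears at 12 MHz.
72 MHz mod fs = 16 MHz.
16 MHz ≤ fs/2 = 28 MHz, appears at 16 MHz.
296 MHz mod fs = 16 MHz.
16 MHz ≤ fs/2 = 28 MHz, appears at 16 MHz.
116.5 MHz mod fs = 4.5 MHz.
4.5 MHz ≤ fs/2 = 28 MHz, appears at 4.5 MHz.
Distinct values: {4.5 MHz, 10.5 MHz, 12 MHz, 16 MHz}.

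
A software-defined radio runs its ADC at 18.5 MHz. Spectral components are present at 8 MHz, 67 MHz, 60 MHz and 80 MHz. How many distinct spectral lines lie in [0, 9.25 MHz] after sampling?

4

fs/2 = 9.25 MHz.
8 MHz ≤ fs/2 = 9.25 MHz, passes unchanged.
67 MHz mod fs = 11.5 MHz.
11.5 MHz > fs/2 = 9.25 MHz, folds to fs − 11.5 MHz = 7 MHz.
60 MHz mod fs = 4.5 MHz.
4.5 MHz ≤ fs/2 = 9.25 MHz, appears at 4.5 MHz.
80 MHz mod fs = 6 MHz.
6 MHz ≤ fs/2 = 9.25 MHz, appears at 6 MHz.
Distinct values: {4.5 MHz, 6 MHz, 7 MHz, 8 MHz} → 4.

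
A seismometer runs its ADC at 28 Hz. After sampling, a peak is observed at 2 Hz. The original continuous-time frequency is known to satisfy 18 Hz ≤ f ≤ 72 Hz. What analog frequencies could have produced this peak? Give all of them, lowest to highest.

Frequencies that alias to 2 Hz are k·fs ± 2 Hz for integer k ≥ 0.
k=0: 2 Hz.
k=1: 26 Hz, 30 Hz.
k=2: 54 Hz, 58 Hz.
k=3: 82 Hz, 86 Hz.
Within [18 Hz, 72 Hz]: 26 Hz, 30 Hz, 54 Hz, 58 Hz.

26 Hz, 30 Hz, 54 Hz, 58 Hz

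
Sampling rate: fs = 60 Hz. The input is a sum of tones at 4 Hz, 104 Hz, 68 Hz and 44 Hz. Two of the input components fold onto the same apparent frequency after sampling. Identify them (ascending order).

44 Hz, 104 Hz

fs/2 = 30 Hz.
4 Hz ≤ fs/2 = 30 Hz, passes unchanged.
104 Hz mod fs = 44 Hz.
44 Hz > fs/2 = 30 Hz, folds to fs − 44 Hz = 16 Hz.
68 Hz mod fs = 8 Hz.
8 Hz ≤ fs/2 = 30 Hz, appears at 8 Hz.
44 Hz > fs/2 = 30 Hz, folds to fs − 44 Hz = 16 Hz.
44 Hz and 104 Hz both map to 16 Hz.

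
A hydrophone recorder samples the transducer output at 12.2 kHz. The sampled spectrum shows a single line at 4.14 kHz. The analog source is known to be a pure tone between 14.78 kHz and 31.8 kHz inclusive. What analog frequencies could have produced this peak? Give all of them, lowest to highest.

Frequencies that alias to 4.14 kHz are k·fs ± 4.14 kHz for integer k ≥ 0.
k=0: 4.14 kHz.
k=1: 8.06 kHz, 16.34 kHz.
k=2: 20.26 kHz, 28.54 kHz.
k=3: 32.46 kHz, 40.74 kHz.
Within [14.78 kHz, 31.8 kHz]: 16.34 kHz, 20.26 kHz, 28.54 kHz.

16.34 kHz, 20.26 kHz, 28.54 kHz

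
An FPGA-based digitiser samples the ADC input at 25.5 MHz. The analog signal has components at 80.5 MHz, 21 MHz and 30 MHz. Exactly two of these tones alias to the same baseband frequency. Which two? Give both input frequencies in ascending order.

fs/2 = 12.75 MHz.
80.5 MHz mod fs = 4 MHz.
4 MHz ≤ fs/2 = 12.75 MHz, appears at 4 MHz.
21 MHz > fs/2 = 12.75 MHz, folds to fs − 21 MHz = 4.5 MHz.
30 MHz mod fs = 4.5 MHz.
4.5 MHz ≤ fs/2 = 12.75 MHz, appears at 4.5 MHz.
21 MHz and 30 MHz both map to 4.5 MHz.

21 MHz, 30 MHz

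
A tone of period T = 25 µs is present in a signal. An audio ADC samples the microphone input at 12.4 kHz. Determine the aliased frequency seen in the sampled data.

2.8 kHz

T = 25 µs → f = 1/T = 40 kHz.
40 kHz mod fs = 2.8 kHz.
2.8 kHz ≤ fs/2 = 6.2 kHz, appears at 2.8 kHz.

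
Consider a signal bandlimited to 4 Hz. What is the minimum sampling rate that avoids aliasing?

Nyquist rate = 2 × 4 Hz = 8 Hz.

8 Hz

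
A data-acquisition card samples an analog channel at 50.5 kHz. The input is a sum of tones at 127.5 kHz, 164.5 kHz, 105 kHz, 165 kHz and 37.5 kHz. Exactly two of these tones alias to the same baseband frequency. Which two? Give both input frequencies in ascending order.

37.5 kHz, 164.5 kHz

fs/2 = 25.25 kHz.
127.5 kHz mod fs = 26.5 kHz.
26.5 kHz > fs/2 = 25.25 kHz, folds to fs − 26.5 kHz = 24 kHz.
164.5 kHz mod fs = 13 kHz.
13 kHz ≤ fs/2 = 25.25 kHz, appears at 13 kHz.
105 kHz mod fs = 4 kHz.
4 kHz ≤ fs/2 = 25.25 kHz, appears at 4 kHz.
165 kHz mod fs = 13.5 kHz.
13.5 kHz ≤ fs/2 = 25.25 kHz, appears at 13.5 kHz.
37.5 kHz > fs/2 = 25.25 kHz, folds to fs − 37.5 kHz = 13 kHz.
37.5 kHz and 164.5 kHz both map to 13 kHz.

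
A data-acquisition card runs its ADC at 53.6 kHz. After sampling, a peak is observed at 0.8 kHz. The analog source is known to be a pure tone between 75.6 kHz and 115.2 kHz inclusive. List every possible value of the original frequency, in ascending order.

106.4 kHz, 108 kHz

Frequencies that alias to 0.8 kHz are k·fs ± 0.8 kHz for integer k ≥ 0.
k=0: 0.8 kHz.
k=1: 52.8 kHz, 54.4 kHz.
k=2: 106.4 kHz, 108 kHz.
k=3: 160 kHz, 161.6 kHz.
Within [75.6 kHz, 115.2 kHz]: 106.4 kHz, 108 kHz.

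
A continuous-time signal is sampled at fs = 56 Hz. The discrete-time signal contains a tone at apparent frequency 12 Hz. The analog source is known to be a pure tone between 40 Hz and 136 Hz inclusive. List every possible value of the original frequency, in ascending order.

Frequencies that alias to 12 Hz are k·fs ± 12 Hz for integer k ≥ 0.
k=0: 12 Hz.
k=1: 44 Hz, 68 Hz.
k=2: 100 Hz, 124 Hz.
k=3: 156 Hz, 180 Hz.
Within [40 Hz, 136 Hz]: 44 Hz, 68 Hz, 100 Hz, 124 Hz.

44 Hz, 68 Hz, 100 Hz, 124 Hz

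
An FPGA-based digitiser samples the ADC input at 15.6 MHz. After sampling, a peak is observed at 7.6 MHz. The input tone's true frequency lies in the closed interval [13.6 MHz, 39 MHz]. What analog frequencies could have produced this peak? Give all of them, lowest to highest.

23.2 MHz, 23.6 MHz, 38.8 MHz

Frequencies that alias to 7.6 MHz are k·fs ± 7.6 MHz for integer k ≥ 0.
k=0: 7.6 MHz.
k=1: 8 MHz, 23.2 MHz.
k=2: 23.6 MHz, 38.8 MHz.
k=3: 39.2 MHz, 54.4 MHz.
Within [13.6 MHz, 39 MHz]: 23.2 MHz, 23.6 MHz, 38.8 MHz.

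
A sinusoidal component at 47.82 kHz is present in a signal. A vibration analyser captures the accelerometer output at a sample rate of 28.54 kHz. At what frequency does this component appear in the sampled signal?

9.26 kHz

47.82 kHz mod fs = 19.28 kHz.
19.28 kHz > fs/2 = 14.27 kHz, folds to fs − 19.28 kHz = 9.26 kHz.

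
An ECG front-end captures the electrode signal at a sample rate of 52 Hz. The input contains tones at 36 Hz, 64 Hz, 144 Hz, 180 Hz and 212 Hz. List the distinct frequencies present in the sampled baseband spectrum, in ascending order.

fs/2 = 26 Hz.
36 Hz > fs/2 = 26 Hz, folds to fs − 36 Hz = 16 Hz.
64 Hz mod fs = 12 Hz.
12 Hz ≤ fs/2 = 26 Hz, appears at 12 Hz.
144 Hz mod fs = 40 Hz.
40 Hz > fs/2 = 26 Hz, folds to fs − 40 Hz = 12 Hz.
180 Hz mod fs = 24 Hz.
24 Hz ≤ fs/2 = 26 Hz, appears at 24 Hz.
212 Hz mod fs = 4 Hz.
4 Hz ≤ fs/2 = 26 Hz, appears at 4 Hz.
Distinct values: {4 Hz, 12 Hz, 16 Hz, 24 Hz}.

4 Hz, 12 Hz, 16 Hz, 24 Hz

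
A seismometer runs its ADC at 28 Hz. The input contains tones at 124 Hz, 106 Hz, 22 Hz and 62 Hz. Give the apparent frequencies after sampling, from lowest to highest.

6 Hz, 12 Hz

fs/2 = 14 Hz.
124 Hz mod fs = 12 Hz.
12 Hz ≤ fs/2 = 14 Hz, appears at 12 Hz.
106 Hz mod fs = 22 Hz.
22 Hz > fs/2 = 14 Hz, folds to fs − 22 Hz = 6 Hz.
22 Hz > fs/2 = 14 Hz, folds to fs − 22 Hz = 6 Hz.
62 Hz mod fs = 6 Hz.
6 Hz ≤ fs/2 = 14 Hz, appears at 6 Hz.
Distinct values: {6 Hz, 12 Hz}.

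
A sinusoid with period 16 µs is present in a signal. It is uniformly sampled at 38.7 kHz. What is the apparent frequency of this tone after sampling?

T = 16 µs → f = 1/T = 62.5 kHz.
62.5 kHz mod fs = 23.8 kHz.
23.8 kHz > fs/2 = 19.35 kHz, folds to fs − 23.8 kHz = 14.9 kHz.

14.9 kHz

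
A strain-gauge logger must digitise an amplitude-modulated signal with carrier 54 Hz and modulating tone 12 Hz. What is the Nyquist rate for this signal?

132 Hz

AM sidebands sit at fc ± fm = 42 Hz and 66 Hz.
Highest-frequency component: 66 Hz.
Nyquist rate = 2 × 66 Hz = 132 Hz.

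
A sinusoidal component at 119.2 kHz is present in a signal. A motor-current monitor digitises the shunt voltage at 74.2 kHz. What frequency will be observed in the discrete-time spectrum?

119.2 kHz mod fs = 45 kHz.
45 kHz > fs/2 = 37.1 kHz, folds to fs − 45 kHz = 29.2 kHz.

29.2 kHz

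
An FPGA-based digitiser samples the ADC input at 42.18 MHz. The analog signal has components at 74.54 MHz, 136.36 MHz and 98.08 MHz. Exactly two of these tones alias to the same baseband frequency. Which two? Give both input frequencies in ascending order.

fs/2 = 21.09 MHz.
74.54 MHz mod fs = 32.36 MHz.
32.36 MHz > fs/2 = 21.09 MHz, folds to fs − 32.36 MHz = 9.82 MHz.
136.36 MHz mod fs = 9.82 MHz.
9.82 MHz ≤ fs/2 = 21.09 MHz, appears at 9.82 MHz.
98.08 MHz mod fs = 13.72 MHz.
13.72 MHz ≤ fs/2 = 21.09 MHz, appears at 13.72 MHz.
74.54 MHz and 136.36 MHz both map to 9.82 MHz.

74.54 MHz, 136.36 MHz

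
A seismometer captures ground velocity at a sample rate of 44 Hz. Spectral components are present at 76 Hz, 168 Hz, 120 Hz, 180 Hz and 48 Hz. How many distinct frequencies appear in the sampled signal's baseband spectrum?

3

fs/2 = 22 Hz.
76 Hz mod fs = 32 Hz.
32 Hz > fs/2 = 22 Hz, folds to fs − 32 Hz = 12 Hz.
168 Hz mod fs = 36 Hz.
36 Hz > fs/2 = 22 Hz, folds to fs − 36 Hz = 8 Hz.
120 Hz mod fs = 32 Hz.
32 Hz > fs/2 = 22 Hz, folds to fs − 32 Hz = 12 Hz.
180 Hz mod fs = 4 Hz.
4 Hz ≤ fs/2 = 22 Hz, appears at 4 Hz.
48 Hz mod fs = 4 Hz.
4 Hz ≤ fs/2 = 22 Hz, appears at 4 Hz.
Distinct values: {4 Hz, 8 Hz, 12 Hz} → 3.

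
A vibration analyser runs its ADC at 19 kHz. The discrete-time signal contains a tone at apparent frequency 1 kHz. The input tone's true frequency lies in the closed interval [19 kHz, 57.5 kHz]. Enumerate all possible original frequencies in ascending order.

Frequencies that alias to 1 kHz are k·fs ± 1 kHz for integer k ≥ 0.
k=0: 1 kHz.
k=1: 18 kHz, 20 kHz.
k=2: 37 kHz, 39 kHz.
k=3: 56 kHz, 58 kHz.
k=4: 75 kHz, 77 kHz.
Within [19 kHz, 57.5 kHz]: 20 kHz, 37 kHz, 39 kHz, 56 kHz.

20 kHz, 37 kHz, 39 kHz, 56 kHz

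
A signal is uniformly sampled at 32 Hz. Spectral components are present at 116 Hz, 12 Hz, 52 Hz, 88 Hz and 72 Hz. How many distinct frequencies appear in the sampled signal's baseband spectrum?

2

fs/2 = 16 Hz.
116 Hz mod fs = 20 Hz.
20 Hz > fs/2 = 16 Hz, folds to fs − 20 Hz = 12 Hz.
12 Hz ≤ fs/2 = 16 Hz, passes unchanged.
52 Hz mod fs = 20 Hz.
20 Hz > fs/2 = 16 Hz, folds to fs − 20 Hz = 12 Hz.
88 Hz mod fs = 24 Hz.
24 Hz > fs/2 = 16 Hz, folds to fs − 24 Hz = 8 Hz.
72 Hz mod fs = 8 Hz.
8 Hz ≤ fs/2 = 16 Hz, appears at 8 Hz.
Distinct values: {8 Hz, 12 Hz} → 2.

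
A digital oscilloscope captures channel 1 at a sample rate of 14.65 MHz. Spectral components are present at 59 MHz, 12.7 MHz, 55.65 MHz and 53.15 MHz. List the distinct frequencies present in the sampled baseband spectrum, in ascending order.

0.4 MHz, 1.95 MHz, 2.95 MHz, 5.45 MHz

fs/2 = 7.325 MHz.
59 MHz mod fs = 0.4 MHz.
0.4 MHz ≤ fs/2 = 7.325 MHz, appears at 0.4 MHz.
12.7 MHz > fs/2 = 7.325 MHz, folds to fs − 12.7 MHz = 1.95 MHz.
55.65 MHz mod fs = 11.7 MHz.
11.7 MHz > fs/2 = 7.325 MHz, folds to fs − 11.7 MHz = 2.95 MHz.
53.15 MHz mod fs = 9.2 MHz.
9.2 MHz > fs/2 = 7.325 MHz, folds to fs − 9.2 MHz = 5.45 MHz.
Distinct values: {0.4 MHz, 1.95 MHz, 2.95 MHz, 5.45 MHz}.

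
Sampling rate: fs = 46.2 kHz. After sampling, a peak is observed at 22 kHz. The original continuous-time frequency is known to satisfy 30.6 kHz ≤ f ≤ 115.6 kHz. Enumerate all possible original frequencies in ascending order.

68.2 kHz, 70.4 kHz, 114.4 kHz

Frequencies that alias to 22 kHz are k·fs ± 22 kHz for integer k ≥ 0.
k=0: 22 kHz.
k=1: 24.2 kHz, 68.2 kHz.
k=2: 70.4 kHz, 114.4 kHz.
k=3: 116.6 kHz, 160.6 kHz.
Within [30.6 kHz, 115.6 kHz]: 68.2 kHz, 70.4 kHz, 114.4 kHz.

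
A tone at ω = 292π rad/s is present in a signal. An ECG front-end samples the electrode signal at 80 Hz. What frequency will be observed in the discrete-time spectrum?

14 Hz

ω = 292π rad/s → f = ω/(2π) = 146 Hz.
146 Hz mod fs = 66 Hz.
66 Hz > fs/2 = 40 Hz, folds to fs − 66 Hz = 14 Hz.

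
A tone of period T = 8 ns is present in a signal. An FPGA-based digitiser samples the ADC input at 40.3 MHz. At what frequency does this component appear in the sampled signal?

T = 8 ns → f = 1/T = 125 MHz.
125 MHz mod fs = 4.1 MHz.
4.1 MHz ≤ fs/2 = 20.15 MHz, appears at 4.1 MHz.

4.1 MHz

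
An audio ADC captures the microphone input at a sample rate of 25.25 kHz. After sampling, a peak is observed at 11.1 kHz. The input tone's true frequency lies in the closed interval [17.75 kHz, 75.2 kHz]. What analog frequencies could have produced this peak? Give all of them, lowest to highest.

36.35 kHz, 39.4 kHz, 61.6 kHz, 64.65 kHz

Frequencies that alias to 11.1 kHz are k·fs ± 11.1 kHz for integer k ≥ 0.
k=0: 11.1 kHz.
k=1: 14.15 kHz, 36.35 kHz.
k=2: 39.4 kHz, 61.6 kHz.
k=3: 64.65 kHz, 86.85 kHz.
k=4: 89.9 kHz, 112.1 kHz.
Within [17.75 kHz, 75.2 kHz]: 36.35 kHz, 39.4 kHz, 61.6 kHz, 64.65 kHz.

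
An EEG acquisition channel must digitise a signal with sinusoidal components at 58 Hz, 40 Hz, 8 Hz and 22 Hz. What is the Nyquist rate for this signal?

116 Hz

Highest-frequency component: 58 Hz.
Nyquist rate = 2 × 58 Hz = 116 Hz.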